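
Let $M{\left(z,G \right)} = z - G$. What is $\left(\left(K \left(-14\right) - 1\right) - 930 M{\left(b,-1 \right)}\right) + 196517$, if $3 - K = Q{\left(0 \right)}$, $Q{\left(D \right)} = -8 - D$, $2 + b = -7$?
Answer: $203802$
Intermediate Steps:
$b = -9$ ($b = -2 - 7 = -9$)
$K = 11$ ($K = 3 - \left(-8 - 0\right) = 3 - \left(-8 + 0\right) = 3 - -8 = 3 + 8 = 11$)
$\left(\left(K \left(-14\right) - 1\right) - 930 M{\left(b,-1 \right)}\right) + 196517 = \left(\left(11 \left(-14\right) - 1\right) - 930 \left(-9 - -1\right)\right) + 196517 = \left(\left(-154 - 1\right) - 930 \left(-9 + 1\right)\right) + 196517 = \left(-155 - -7440\right) + 196517 = \left(-155 + 7440\right) + 196517 = 7285 + 196517 = 203802$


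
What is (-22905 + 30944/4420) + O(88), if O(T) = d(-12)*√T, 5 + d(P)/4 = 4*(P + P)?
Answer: -25302289/1105 - 808*√22 ≈ -26688.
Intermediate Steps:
d(P) = -20 + 32*P (d(P) = -20 + 4*(4*(P + P)) = -20 + 4*(4*(2*P)) = -20 + 4*(8*P) = -20 + 32*P)
O(T) = -404*√T (O(T) = (-20 + 32*(-12))*√T = (-20 - 384)*√T = -404*√T)
(-22905 + 30944/4420) + O(88) = (-22905 + 30944/4420) - 808*√22 = (-22905 + 30944*(1/4420)) - 808*√22 = (-22905 + 7736/1105) - 808*√22 = -25302289/1105 - 808*√22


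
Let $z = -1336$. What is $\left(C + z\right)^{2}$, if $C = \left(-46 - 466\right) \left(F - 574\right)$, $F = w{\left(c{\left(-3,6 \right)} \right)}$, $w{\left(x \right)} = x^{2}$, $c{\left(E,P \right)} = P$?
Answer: $75141774400$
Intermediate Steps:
$F = 36$ ($F = 6^{2} = 36$)
$C = 275456$ ($C = \left(-46 - 466\right) \left(36 - 574\right) = \left(-512\right) \left(-538\right) = 275456$)
$\left(C + z\right)^{2} = \left(275456 - 1336\right)^{2} = 274120^{2} = 75141774400$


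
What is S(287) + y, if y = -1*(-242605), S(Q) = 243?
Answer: 242848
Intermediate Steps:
y = 242605
S(287) + y = 243 + 242605 = 242848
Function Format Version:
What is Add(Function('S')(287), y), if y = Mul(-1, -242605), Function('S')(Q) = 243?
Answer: 242848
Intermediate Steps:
y = 242605
Add(Function('S')(287), y) = Add(243, 242605) = 242848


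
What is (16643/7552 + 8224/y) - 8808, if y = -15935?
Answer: -1059761486403/120341120 ≈ -8806.3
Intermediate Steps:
(16643/7552 + 8224/y) - 8808 = (16643/7552 + 8224/(-15935)) - 8808 = (16643*(1/7552) + 8224*(-1/15935)) - 8808 = (16643/7552 - 8224/15935) - 8808 = 203098557/120341120 - 8808 = -1059761486403/120341120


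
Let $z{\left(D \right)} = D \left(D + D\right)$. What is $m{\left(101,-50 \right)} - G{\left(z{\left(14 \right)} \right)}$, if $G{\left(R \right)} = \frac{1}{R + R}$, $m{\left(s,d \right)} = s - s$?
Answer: $- \frac{1}{784} \approx -0.0012755$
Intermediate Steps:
$m{\left(s,d \right)} = 0$
$z{\left(D \right)} = 2 D^{2}$ ($z{\left(D \right)} = D 2 D = 2 D^{2}$)
$G{\left(R \right)} = \frac{1}{2 R}$
$m{\left(101,-50 \right)} - G{\left(z{\left(14 \right)} \right)} = 0 - \frac{1}{2 \cdot 2 \cdot 14^{2}} = 0 - \frac{1}{2 \cdot 2 \cdot 196} = 0 - \frac{1}{2 \cdot 392} = 0 - \frac{1}{2} \cdot \frac{1}{392} = 0 - \frac{1}{784} = - \frac{1}{784}$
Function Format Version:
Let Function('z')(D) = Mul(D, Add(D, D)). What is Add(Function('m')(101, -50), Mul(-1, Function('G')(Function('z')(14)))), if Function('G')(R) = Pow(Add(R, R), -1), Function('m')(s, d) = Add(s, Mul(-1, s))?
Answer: Rational(-1, 784) ≈ -0.0012755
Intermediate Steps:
Function('m')(s, d) = 0
Function('z')(D) = Mul(2, Pow(D, 2)) (Function('z')(D) = Mul(D, Mul(2, D)) = Mul(2, Pow(D, 2)))
Function('G')(R) = Mul(Rational(1, 2), Pow(R, -1)) (Function('G')(R) = Pow(Mul(2, R), -1) = Mul(Rational(1, 2), Pow(R, -1)))
Add(Function('m')(101, -50), Mul(-1, Function('G')(Function('z')(14)))) = Add(0, Mul(-1, Mul(Rational(1, 2), Pow(Mul(2, Pow(14, 2)), -1)))) = Add(0, Mul(-1, Mul(Rational(1, 2), Pow(Mul(2, 196), -1)))) = Add(0, Mul(-1, Mul(Rational(1, 2), Pow(392, -1)))) = Add(0, Mul(-1, Mul(Rational(1, 2), Rational(1, 392)))) = Add(0, Mul(-1, Rational(1, 784))) = Add(0, Rational(-1, 784)) = Rational(-1, 784)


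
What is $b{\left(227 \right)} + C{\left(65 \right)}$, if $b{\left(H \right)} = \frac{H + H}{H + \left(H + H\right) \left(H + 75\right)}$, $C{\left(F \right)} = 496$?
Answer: $\frac{300082}{605} \approx 496.0$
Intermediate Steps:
$b{\left(H \right)} = \frac{2 H}{H + 2 H \left(75 + H\right)}$
$b{\left(227 \right)} + C{\left(65 \right)} = \frac{2}{151 + 2 \cdot 227} + 496 = \frac{2}{151 + 454} + 496 = \frac{2}{605} + 496 = \frac{300082}{605}$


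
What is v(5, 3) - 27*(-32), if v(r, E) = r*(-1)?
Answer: 859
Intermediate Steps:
v(r, E) = -r
v(5, 3) - 27*(-32) = -1*5 - 27*(-32) = -5 + 864 = 859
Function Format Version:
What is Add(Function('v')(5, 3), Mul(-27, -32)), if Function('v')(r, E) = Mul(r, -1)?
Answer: 859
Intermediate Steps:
Function('v')(r, E) = Mul(-1, r)
Add(Function('v')(5, 3), Mul(-27, -32)) = Add(Mul(-1, 5), Mul(-27, -32)) = Add(-5, 864) = 859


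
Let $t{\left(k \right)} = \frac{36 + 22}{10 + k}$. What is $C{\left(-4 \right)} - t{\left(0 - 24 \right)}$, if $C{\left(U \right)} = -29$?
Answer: $- \frac{174}{7} \approx -24.857$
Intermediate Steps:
$t{\left(k \right)} = \frac{58}{10 + k}$
$C{\left(-4 \right)} - t{\left(0 - 24 \right)} = -29 - \frac{58}{10 + \left(0 - 24\right)} = -29 - \frac{58}{10 - 24} = -29 - \frac{58}{-14} = -29 - 58 \left(- \frac{1}{14}\right) = -29 - - \frac{29}{7} = -29 + \frac{29}{7} = - \frac{174}{7}$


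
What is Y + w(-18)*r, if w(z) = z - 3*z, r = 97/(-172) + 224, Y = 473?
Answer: 366218/43 ≈ 8516.7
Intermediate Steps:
r = 38431/172 (r = 97*(-1/172) + 224 = -97/172 + 224 = 38431/172 ≈ 223.44)
w(z) = -2*z
Y + w(-18)*r = 473 - 2*(-18)*(38431/172) = 473 + 36*(38431/172) = 473 + 345879/43 = 366218/43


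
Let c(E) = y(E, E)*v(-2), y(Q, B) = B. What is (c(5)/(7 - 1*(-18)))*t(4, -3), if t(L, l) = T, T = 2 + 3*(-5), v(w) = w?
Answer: 26/5 ≈ 5.2000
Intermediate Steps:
T = -13 (T = 2 - 15 = -13)
c(E) = -2*E (c(E) = E*(-2) = -2*E)
t(L, l) = -13
(c(5)/(7 - 1*(-18)))*t(4, -3) = ((-2*5)/(7 - 1*(-18)))*(-13) = (-10/(7 + 18))*(-13) = (-10/25)*(-13) = ((1/25)*(-10))*(-13) = -⅖*(-13) = 26/5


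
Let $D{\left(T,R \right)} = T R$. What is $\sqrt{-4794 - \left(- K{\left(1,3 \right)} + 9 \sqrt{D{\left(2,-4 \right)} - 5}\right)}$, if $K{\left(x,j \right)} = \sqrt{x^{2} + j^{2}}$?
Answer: $\sqrt{-4794 + \sqrt{10} - 9 i \sqrt{13}} \approx 0.2344 - 69.216 i$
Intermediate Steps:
$D{\left(T,R \right)} = R T$
$K{\left(x,j \right)} = \sqrt{j^{2} + x^{2}}$
$\sqrt{-4794 - \left(- K{\left(1,3 \right)} + 9 \sqrt{D{\left(2,-4 \right)} - 5}\right)} = \sqrt{-4794 + \left(\sqrt{3^{2} + 1^{2}} - 9 \sqrt{\left(-4\right) 2 - 5}\right)} = \sqrt{-4794 + \left(\sqrt{9 + 1} - 9 \sqrt{-8 - 5}\right)} = \sqrt{-4794 + \left(\sqrt{10} - 9 \sqrt{-13}\right)} = \sqrt{-4794 + \left(\sqrt{10} - 9 i \sqrt{13}\right)} = \sqrt{-4794 + \sqrt{10} - 9 i \sqrt{13}}$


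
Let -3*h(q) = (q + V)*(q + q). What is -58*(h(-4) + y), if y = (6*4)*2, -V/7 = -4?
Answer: -6496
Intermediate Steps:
V = 28 (V = -7*(-4) = 28)
y = 48 (y = 24*2 = 48)
h(q) = -2*q*(28 + q)/3 (h(q) = -(q + 28)*(q + q)/3 = -(28 + q)*2*q/3 = -2*q*(28 + q)/3)
-58*(h(-4) + y) = -58*(-⅔*(-4)*(28 - 4) + 48) = -58*(-⅔*(-4)*24 + 48) = -58*(64 + 48) = -58*112 = -6496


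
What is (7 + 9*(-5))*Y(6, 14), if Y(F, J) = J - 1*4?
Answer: -380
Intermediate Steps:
Y(F, J) = -4 + J (Y(F, J) = J - 4 = -4 + J)
(7 + 9*(-5))*Y(6, 14) = (7 + 9*(-5))*(-4 + 14) = (7 - 45)*10 = -38*10 = -380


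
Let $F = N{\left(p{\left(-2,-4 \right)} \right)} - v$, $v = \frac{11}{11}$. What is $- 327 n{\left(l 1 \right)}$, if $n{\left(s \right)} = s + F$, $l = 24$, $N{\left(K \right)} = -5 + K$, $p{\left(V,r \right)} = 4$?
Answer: $-7194$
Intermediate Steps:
$v = 1$ ($v = 11 \cdot \frac{1}{11} = 1$)
$F = -2$ ($F = \left(-5 + 4\right) - 1 = -1 - 1 = -2$)
$n{\left(s \right)} = -2 + s$ ($n{\left(s \right)} = s - 2 = -2 + s$)
$- 327 n{\left(l 1 \right)} = - 327 \left(-2 + 24 \cdot 1\right) = - 327 \left(-2 + 24\right) = \left(-327\right) 22 = -7194$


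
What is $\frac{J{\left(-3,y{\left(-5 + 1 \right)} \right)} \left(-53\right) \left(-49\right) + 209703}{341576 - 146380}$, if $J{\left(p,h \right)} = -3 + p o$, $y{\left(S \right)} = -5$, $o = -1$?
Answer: $\frac{209703}{195196} \approx 1.0743$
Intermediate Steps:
$J{\left(p,h \right)} = -3 - p$ ($J{\left(p,h \right)} = -3 + p \left(-1\right) = -3 - p$)
$\frac{J{\left(-3,y{\left(-5 + 1 \right)} \right)} \left(-53\right) \left(-49\right) + 209703}{341576 - 146380} = \frac{\left(-3 - -3\right) \left(-53\right) \left(-49\right) + 209703}{341576 - 146380} = \frac{\left(-3 + 3\right) \left(-53\right) \left(-49\right) + 209703}{195196} = \left(0 \left(-53\right) \left(-49\right) + 209703\right) \frac{1}{195196} = \left(0 \left(-49\right) + 209703\right) \frac{1}{195196} = \left(0 + 209703\right) \frac{1}{195196} = 209703 \cdot \frac{1}{195196} = \frac{209703}{195196}$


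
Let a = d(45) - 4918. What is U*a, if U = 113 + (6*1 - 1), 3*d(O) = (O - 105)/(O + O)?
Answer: -5223152/9 ≈ -5.8035e+5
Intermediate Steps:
d(O) = (-105 + O)/(6*O) (d(O) = ((O - 105)/(O + O))/3 = ((-105 + O)/((2*O)))/3 = ((-105 + O)*(1/(2*O)))/3 = ((-105 + O)/(2*O))/3 = (-105 + O)/(6*O))
U = 118 (U = 113 + (6 - 1) = 113 + 5 = 118)
a = -44264/9 (a = (⅙)*(-105 + 45)/45 - 4918 = (⅙)*(1/45)*(-60) - 4918 = -2/9 - 4918 = -44264/9 ≈ -4918.2)
U*a = 118*(-44264/9) = -5223152/9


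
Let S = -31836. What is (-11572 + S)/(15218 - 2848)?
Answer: -21704/6185 ≈ -3.5091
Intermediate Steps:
(-11572 + S)/(15218 - 2848) = (-11572 - 31836)/(15218 - 2848) = -43408/12370 = -43408*1/12370 = -21704/6185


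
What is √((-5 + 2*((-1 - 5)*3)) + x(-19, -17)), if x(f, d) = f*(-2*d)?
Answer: I*√687 ≈ 26.211*I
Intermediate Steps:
x(f, d) = -2*d*f
√((-5 + 2*((-1 - 5)*3)) + x(-19, -17)) = √((-5 + 2*((-1 - 5)*3)) - 2*(-17)*(-19)) = √((-5 + 2*(-6*3)) - 646) = √((-5 + 2*(-18)) - 646) = √((-5 - 36) - 646) = √(-41 - 646) = √(-687) = I*√687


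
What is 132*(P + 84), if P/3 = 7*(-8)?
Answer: -11088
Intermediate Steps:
P = -168 (P = 3*(7*(-8)) = 3*(-56) = -168)
132*(P + 84) = 132*(-168 + 84) = 132*(-84) = -11088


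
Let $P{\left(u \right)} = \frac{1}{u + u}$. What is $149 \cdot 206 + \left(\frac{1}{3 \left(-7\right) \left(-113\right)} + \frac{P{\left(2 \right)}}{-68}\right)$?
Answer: $\frac{19811624363}{645456} \approx 30694.0$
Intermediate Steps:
$P{\left(u \right)} = \frac{1}{2 u}$
$149 \cdot 206 + \left(\frac{1}{3 \left(-7\right) \left(-113\right)} + \frac{P{\left(2 \right)}}{-68}\right) = 149 \cdot 206 + \left(\frac{1}{3 \left(-7\right) \left(-113\right)} + \frac{\frac{1}{2} \cdot \frac{1}{2}}{-68}\right) = 30694 + \left(\frac{1}{-21} \left(- \frac{1}{113}\right) + \frac{1}{2} \cdot \frac{1}{2} \left(- \frac{1}{68}\right)\right) = 30694 + \left(\left(- \frac{1}{21}\right) \left(- \frac{1}{113}\right) + \frac{1}{4} \left(- \frac{1}{68}\right)\right) = 30694 + \left(\frac{1}{2373} - \frac{1}{272}\right) = 30694 - \frac{2101}{645456} = \frac{19811624363}{645456}$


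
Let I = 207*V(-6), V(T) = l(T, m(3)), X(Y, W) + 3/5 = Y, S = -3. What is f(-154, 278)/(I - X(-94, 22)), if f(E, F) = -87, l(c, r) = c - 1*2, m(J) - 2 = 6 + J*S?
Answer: 435/7807 ≈ 0.055719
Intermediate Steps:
X(Y, W) = -⅗ + Y
m(J) = 8 - 3*J (m(J) = 2 + (6 + J*(-3)) = 2 + (6 - 3*J) = 8 - 3*J)
l(c, r) = -2 + c (l(c, r) = c - 2 = -2 + c)
V(T) = -2 + T
I = -1656 (I = 207*(-2 - 6) = 207*(-8) = -1656)
f(-154, 278)/(I - X(-94, 22)) = -87/(-1656 - (-⅗ - 94)) = -87/(-1656 - 1*(-473/5)) = -87/(-1656 + 473/5) = -87/(-7807/5) = -87*(-5/7807) = 435/7807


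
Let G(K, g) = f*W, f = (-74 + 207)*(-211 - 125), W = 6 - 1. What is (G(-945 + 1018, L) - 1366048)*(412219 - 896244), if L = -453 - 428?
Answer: 769351929200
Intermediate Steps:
W = 5
L = -881
f = -44688 (f = 133*(-336) = -44688)
G(K, g) = -223440 (G(K, g) = -44688*5 = -223440)
(G(-945 + 1018, L) - 1366048)*(412219 - 896244) = (-223440 - 1366048)*(412219 - 896244) = -1589488*(-484025) = 769351929200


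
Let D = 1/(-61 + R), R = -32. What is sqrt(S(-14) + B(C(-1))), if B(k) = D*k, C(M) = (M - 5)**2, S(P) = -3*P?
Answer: sqrt(39990)/31 ≈ 6.4508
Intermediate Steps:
C(M) = (-5 + M)**2
D = -1/93 (D = 1/(-61 - 32) = 1/(-93) = -1/93 ≈ -0.010753)
B(k) = -k/93
sqrt(S(-14) + B(C(-1))) = sqrt(-3*(-14) - (-5 - 1)**2/93) = sqrt(42 - 1/93*(-6)**2) = sqrt(42 - 1/93*36) = sqrt(42 - 12/31) = sqrt(1290/31) = sqrt(39990)/31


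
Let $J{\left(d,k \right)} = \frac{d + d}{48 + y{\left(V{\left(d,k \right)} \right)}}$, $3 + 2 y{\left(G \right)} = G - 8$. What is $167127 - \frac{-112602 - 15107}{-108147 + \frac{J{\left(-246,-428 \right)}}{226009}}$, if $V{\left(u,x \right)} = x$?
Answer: $\frac{1401128216462275552}{8383672994805} \approx 1.6713 \cdot 10^{5}$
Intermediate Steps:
$y{\left(G \right)} = - \frac{11}{2} + \frac{G}{2}$ ($y{\left(G \right)} = - \frac{3}{2} + \frac{G - 8}{2} = - \frac{3}{2} + \frac{-8 + G}{2} = - \frac{3}{2} + \left(-4 + \frac{G}{2}\right) = - \frac{11}{2} + \frac{G}{2}$)
$J{\left(d,k \right)} = \frac{2 d}{\frac{85}{2} + \frac{k}{2}}$ ($J{\left(d,k \right)} = \frac{d + d}{48 + \left(- \frac{11}{2} + \frac{k}{2}\right)} = \frac{2 d}{\frac{85}{2} + \frac{k}{2}}$)
$167127 - \frac{-112602 - 15107}{-108147 + \frac{J{\left(-246,-428 \right)}}{226009}} = 167127 - \frac{-112602 - 15107}{-108147 + \frac{4 \left(-246\right) \frac{1}{85 - 428}}{226009}} = 167127 - - \frac{127709}{-108147 + 4 \left(-246\right) \frac{1}{-343} \cdot \frac{1}{226009}} = 167127 - - \frac{127709}{-108147 + 4 \left(-246\right) \left(- \frac{1}{343}\right) \frac{1}{226009}} = 167127 - - \frac{127709}{-108147 + \frac{984}{343} \cdot \frac{1}{226009}} = 167127 - - \frac{127709}{-108147 + \frac{984}{77521087}} = 167127 - - \frac{127709}{- \frac{8383672994805}{77521087}} = 167127 - \left(-127709\right) \left(- \frac{77521087}{8383672994805}\right) = 167127 - \frac{9900140499683}{8383672994805} = \frac{1401128216462275552}{8383672994805}$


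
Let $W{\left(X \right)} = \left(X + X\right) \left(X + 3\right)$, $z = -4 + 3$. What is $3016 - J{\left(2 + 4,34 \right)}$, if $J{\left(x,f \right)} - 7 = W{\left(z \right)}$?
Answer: $3013$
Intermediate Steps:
$z = -1$
$W{\left(X \right)} = 2 X \left(3 + X\right)$
$J{\left(x,f \right)} = 3$ ($J{\left(x,f \right)} = 7 + 2 \left(-1\right) \left(3 - 1\right) = 7 + 2 \left(-1\right) 2 = 7 - 4 = 3$)
$3016 - J{\left(2 + 4,34 \right)} = 3016 - 3 = 3013$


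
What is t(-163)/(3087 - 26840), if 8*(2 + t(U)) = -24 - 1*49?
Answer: 89/190024 ≈ 0.00046836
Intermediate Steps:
t(U) = -89/8 (t(U) = -2 + (-24 - 1*49)/8 = -2 + (-24 - 49)/8 = -2 + (1/8)*(-73) = -2 - 73/8 = -89/8)
t(-163)/(3087 - 26840) = -89/(8*(3087 - 26840)) = -89/8/(-23753) = -89/8*(-1/23753) = 89/190024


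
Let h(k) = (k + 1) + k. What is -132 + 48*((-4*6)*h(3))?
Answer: -8196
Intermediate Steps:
h(k) = 1 + 2*k (h(k) = (1 + k) + k = 1 + 2*k)
-132 + 48*((-4*6)*h(3)) = -132 + 48*((-4*6)*(1 + 2*3)) = -132 + 48*(-24*(1 + 6)) = -132 + 48*(-24*7) = -132 + 48*(-168) = -132 - 8064 = -8196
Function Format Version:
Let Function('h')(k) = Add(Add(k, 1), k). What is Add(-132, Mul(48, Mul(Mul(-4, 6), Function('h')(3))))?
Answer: -8196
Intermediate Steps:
Function('h')(k) = Add(1, Mul(2, k)) (Function('h')(k) = Add(Add(1, k), k) = Add(1, Mul(2, k)))
Add(-132, Mul(48, Mul(Mul(-4, 6), Function('h')(3)))) = Add(-132, Mul(48, Mul(Mul(-4, 6), Add(1, Mul(2, 3))))) = Add(-132, Mul(48, Mul(-24, Add(1, 6)))) = Add(-132, Mul(48, Mul(-24, 7))) = Add(-132, Mul(48, -168)) = Add(-132, -8064) = -8196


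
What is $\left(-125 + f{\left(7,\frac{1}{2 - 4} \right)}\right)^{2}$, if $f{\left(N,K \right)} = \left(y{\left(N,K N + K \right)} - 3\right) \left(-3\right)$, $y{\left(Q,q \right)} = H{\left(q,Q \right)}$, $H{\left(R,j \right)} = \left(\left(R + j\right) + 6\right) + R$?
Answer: $17161$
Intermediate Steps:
$H{\left(R,j \right)} = 6 + j + 2 R$ ($H{\left(R,j \right)} = \left(6 + R + j\right) + R = 6 + j + 2 R$)
$y{\left(Q,q \right)} = 6 + Q + 2 q$
$f{\left(N,K \right)} = -9 - 6 K - 3 N - 6 K N$ ($f{\left(N,K \right)} = \left(\left(6 + N + 2 \left(K N + K\right)\right) - 3\right) \left(-3\right) = \left(\left(6 + N + 2 \left(K + K N\right)\right) - 3\right) \left(-3\right) = \left(\left(6 + N + \left(2 K + 2 K N\right)\right) - 3\right) \left(-3\right) = \left(\left(6 + N + 2 K + 2 K N\right) - 3\right) \left(-3\right) = \left(3 + N + 2 K + 2 K N\right) \left(-3\right) = -9 - 6 K - 3 N - 6 K N$)
$\left(-125 + f{\left(7,\frac{1}{2 - 4} \right)}\right)^{2} = \left(-125 - \left(30 + \frac{6 \left(1 + 7\right)}{2 - 4}\right)\right)^{2} = \left(-125 - \left(30 + 6 \frac{1}{-2} \cdot 8\right)\right)^{2} = \left(-125 - \left(30 - 24\right)\right)^{2} = \left(-125 - 6\right)^{2} = \left(-131\right)^{2} = 17161$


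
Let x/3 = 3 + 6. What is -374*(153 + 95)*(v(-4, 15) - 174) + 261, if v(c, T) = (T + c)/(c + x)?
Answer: 370179235/23 ≈ 1.6095e+7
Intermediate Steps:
x = 27 (x = 3*(3 + 6) = 3*9 = 27)
v(c, T) = (T + c)/(27 + c) (v(c, T) = (T + c)/(c + 27) = (T + c)/(27 + c))
-374*(153 + 95)*(v(-4, 15) - 174) + 261 = -374*(153 + 95)*((15 - 4)/(27 - 4) - 174) + 261 = -92752*(11/23 - 174) + 261 = -92752*(-3991)/23 + 261 = -374*(-989768/23) + 261 = 370173232/23 + 261 = 370179235/23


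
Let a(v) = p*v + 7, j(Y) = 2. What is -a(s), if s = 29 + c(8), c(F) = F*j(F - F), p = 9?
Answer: -412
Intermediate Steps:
c(F) = 2*F (c(F) = F*2 = 2*F)
s = 45 (s = 29 + 2*8 = 29 + 16 = 45)
a(v) = 7 + 9*v (a(v) = 9*v + 7 = 7 + 9*v)
-a(s) = -(7 + 9*45) = -(7 + 405) = -1*412 = -412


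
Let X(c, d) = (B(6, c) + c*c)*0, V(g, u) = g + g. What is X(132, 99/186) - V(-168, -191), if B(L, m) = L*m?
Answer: 336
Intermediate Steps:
V(g, u) = 2*g
X(c, d) = 0 (X(c, d) = (6*c + c*c)*0 = (6*c + c**2)*0 = (c**2 + 6*c)*0 = 0)
X(132, 99/186) - V(-168, -191) = 0 - 2*(-168) = 0 - 1*(-336) = 0 + 336 = 336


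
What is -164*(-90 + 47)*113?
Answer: 796876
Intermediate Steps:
-164*(-90 + 47)*113 = -164*(-43)*113 = 7052*113 = 796876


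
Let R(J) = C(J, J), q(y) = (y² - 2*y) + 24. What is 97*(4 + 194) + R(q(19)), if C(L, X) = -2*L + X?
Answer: 18859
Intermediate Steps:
q(y) = 24 + y² - 2*y
C(L, X) = X - 2*L
R(J) = -J (R(J) = J - 2*J = -J)
97*(4 + 194) + R(q(19)) = 97*(4 + 194) - (24 + 19² - 2*19) = 97*198 - (24 + 361 - 38) = 19206 - 1*347 = 19206 - 347 = 18859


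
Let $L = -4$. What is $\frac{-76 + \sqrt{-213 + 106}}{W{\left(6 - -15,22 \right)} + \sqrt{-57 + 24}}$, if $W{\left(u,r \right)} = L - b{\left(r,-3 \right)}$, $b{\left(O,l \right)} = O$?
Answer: $\frac{76 - i \sqrt{107}}{26 - i \sqrt{33}} \approx 2.8708 + 0.23645 i$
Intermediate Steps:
$W{\left(u,r \right)} = -4 - r$
$\frac{-76 + \sqrt{-213 + 106}}{W{\left(6 - -15,22 \right)} + \sqrt{-57 + 24}} = \frac{-76 + \sqrt{-213 + 106}}{\left(-4 - 22\right) + \sqrt{-57 + 24}} = \frac{-76 + \sqrt{-107}}{\left(-4 - 22\right) + \sqrt{-33}} = \frac{-76 + i \sqrt{107}}{-26 + i \sqrt{33}}$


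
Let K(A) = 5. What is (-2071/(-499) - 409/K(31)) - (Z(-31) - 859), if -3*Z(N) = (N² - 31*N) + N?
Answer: 10566452/7485 ≈ 1411.7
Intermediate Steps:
Z(N) = 10*N - N²/3 (Z(N) = -((N² - 31*N) + N)/3 = -(N² - 30*N)/3 = 10*N - N²/3)
(-2071/(-499) - 409/K(31)) - (Z(-31) - 859) = (-2071/(-499) - 409/5) - ((⅓)*(-31)*(30 - 1*(-31)) - 859) = (-2071*(-1/499) - 409*⅕) - ((⅓)*(-31)*(30 + 31) - 859) = (2071/499 - 409/5) - ((⅓)*(-31)*61 - 859) = -193736/2495 - (-1891/3 - 859) = -193736/2495 - 1*(-4468/3) = -193736/2495 + 4468/3 = 10566452/7485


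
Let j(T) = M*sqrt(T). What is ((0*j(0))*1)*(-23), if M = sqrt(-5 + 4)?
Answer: 0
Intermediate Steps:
M = I (M = sqrt(-1) = I ≈ 1.0*I)
j(T) = I*sqrt(T)
((0*j(0))*1)*(-23) = ((0*(I*sqrt(0)))*1)*(-23) = ((0*(I*0))*1)*(-23) = ((0*0)*1)*(-23) = (0*1)*(-23) = 0*(-23) = 0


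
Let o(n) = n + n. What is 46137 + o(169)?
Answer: 46475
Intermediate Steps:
o(n) = 2*n
46137 + o(169) = 46137 + 2*169 = 46137 + 338 = 46475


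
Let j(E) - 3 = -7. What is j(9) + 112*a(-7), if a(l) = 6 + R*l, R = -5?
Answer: 4588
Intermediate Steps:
j(E) = -4 (j(E) = 3 - 7 = -4)
a(l) = 6 - 5*l
j(9) + 112*a(-7) = -4 + 112*(6 - 5*(-7)) = -4 + 112*(6 + 35) = -4 + 112*41 = -4 + 4592 = 4588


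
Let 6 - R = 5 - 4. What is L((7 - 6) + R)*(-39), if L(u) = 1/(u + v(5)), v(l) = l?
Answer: -39/11 ≈ -3.5455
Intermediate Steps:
R = 5 (R = 6 - (5 - 4) = 6 - 1*1 = 6 - 1 = 5)
L(u) = 1/(5 + u) (L(u) = 1/(u + 5) = 1/(5 + u))
L((7 - 6) + R)*(-39) = -39/(5 + ((7 - 6) + 5)) = -39/(5 + (1 + 5)) = -39/(5 + 6) = -39/11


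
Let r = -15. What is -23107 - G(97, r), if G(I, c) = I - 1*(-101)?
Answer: -23305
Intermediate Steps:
G(I, c) = 101 + I (G(I, c) = I + 101 = 101 + I)
-23107 - G(97, r) = -23107 - (101 + 97) = -23107 - 1*198 = -23107 - 198 = -23305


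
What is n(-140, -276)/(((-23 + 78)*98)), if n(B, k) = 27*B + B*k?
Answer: 498/77 ≈ 6.4675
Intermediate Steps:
n(-140, -276)/(((-23 + 78)*98)) = (-140*(27 - 276))/(((-23 + 78)*98)) = (-140*(-249))/((55*98)) = 34860/5390 = 34860*(1/5390) = 498/77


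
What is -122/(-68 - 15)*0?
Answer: 0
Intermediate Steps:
-122/(-68 - 15)*0 = -122/(-83)*0 = -122*(-1/83)*0 = (122/83)*0 = 0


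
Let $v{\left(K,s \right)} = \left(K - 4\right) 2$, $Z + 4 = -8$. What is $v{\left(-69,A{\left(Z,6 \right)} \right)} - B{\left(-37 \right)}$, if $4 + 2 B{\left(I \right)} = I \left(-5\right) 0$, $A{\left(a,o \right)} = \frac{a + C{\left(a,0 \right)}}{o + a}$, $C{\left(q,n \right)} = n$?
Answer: $-144$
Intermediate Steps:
$Z = -12$ ($Z = -4 - 8 = -12$)
$A{\left(a,o \right)} = \frac{a}{a + o}$ ($A{\left(a,o \right)} = \frac{a + 0}{o + a} = \frac{a}{a + o}$)
$v{\left(K,s \right)} = -8 + 2 K$ ($v{\left(K,s \right)} = \left(-4 + K\right) 2 = -8 + 2 K$)
$B{\left(I \right)} = -2$ ($B{\left(I \right)} = -2 + \frac{I \left(-5\right) 0}{2} = -2 + \frac{- 5 I 0}{2} = -2 + \frac{1}{2} \cdot 0 = -2 + 0 = -2$)
$v{\left(-69,A{\left(Z,6 \right)} \right)} - B{\left(-37 \right)} = \left(-8 + 2 \left(-69\right)\right) - -2 = \left(-8 - 138\right) + 2 = -146 + 2 = -144$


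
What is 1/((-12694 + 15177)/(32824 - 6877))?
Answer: 25947/2483 ≈ 10.450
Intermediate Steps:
1/((-12694 + 15177)/(32824 - 6877)) = 1/(2483/25947) = 25947/2483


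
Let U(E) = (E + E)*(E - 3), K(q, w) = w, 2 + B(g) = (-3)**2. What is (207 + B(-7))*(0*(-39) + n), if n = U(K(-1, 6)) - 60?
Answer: -5136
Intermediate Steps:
B(g) = 7 (B(g) = -2 + (-3)**2 = -2 + 9 = 7)
U(E) = 2*E*(-3 + E) (U(E) = (2*E)*(-3 + E) = 2*E*(-3 + E))
n = -24 (n = 2*6*(-3 + 6) - 60 = 2*6*3 - 60 = 36 - 60 = -24)
(207 + B(-7))*(0*(-39) + n) = (207 + 7)*(0*(-39) - 24) = 214*(0 - 24) = 214*(-24) = -5136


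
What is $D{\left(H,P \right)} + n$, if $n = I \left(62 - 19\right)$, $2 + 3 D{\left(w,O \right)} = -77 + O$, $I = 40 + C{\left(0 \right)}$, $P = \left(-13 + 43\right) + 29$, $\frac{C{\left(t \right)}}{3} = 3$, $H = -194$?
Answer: $\frac{6301}{3} \approx 2100.3$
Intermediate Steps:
$C{\left(t \right)} = 9$ ($C{\left(t \right)} = 3 \cdot 3 = 9$)
$P = 59$ ($P = 30 + 29 = 59$)
$I = 49$ ($I = 40 + 9 = 49$)
$D{\left(w,O \right)} = - \frac{79}{3} + \frac{O}{3}$ ($D{\left(w,O \right)} = - \frac{2}{3} + \frac{-77 + O}{3} = - \frac{2}{3} + \left(- \frac{77}{3} + \frac{O}{3}\right) = - \frac{79}{3} + \frac{O}{3}$)
$n = 2107$ ($n = 49 \left(62 - 19\right) = 49 \cdot 43 = 2107$)
$D{\left(H,P \right)} + n = \left(- \frac{79}{3} + \frac{1}{3} \cdot 59\right) + 2107 = \left(- \frac{79}{3} + \frac{59}{3}\right) + 2107 = - \frac{20}{3} + 2107 = \frac{6301}{3}$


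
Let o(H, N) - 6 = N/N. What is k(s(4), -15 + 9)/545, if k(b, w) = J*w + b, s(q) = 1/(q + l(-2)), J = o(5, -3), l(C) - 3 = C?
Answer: -209/2725 ≈ -0.076697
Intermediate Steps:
l(C) = 3 + C
o(H, N) = 7 (o(H, N) = 6 + N/N = 6 + 1 = 7)
J = 7
s(q) = 1/(1 + q) (s(q) = 1/(q + (3 - 2)) = 1/(q + 1) = 1/(1 + q))
k(b, w) = b + 7*w (k(b, w) = 7*w + b = b + 7*w)
k(s(4), -15 + 9)/545 = (1/(1 + 4) + 7*(-15 + 9))/545 = (1/5 + 7*(-6))*(1/545) = (⅕ - 42)*(1/545) = -209/5*1/545 = -209/2725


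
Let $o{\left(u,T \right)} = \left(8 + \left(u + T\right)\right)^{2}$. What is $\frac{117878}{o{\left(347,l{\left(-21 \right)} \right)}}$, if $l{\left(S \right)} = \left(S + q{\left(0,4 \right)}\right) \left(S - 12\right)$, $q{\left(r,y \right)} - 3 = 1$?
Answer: $\frac{58939}{419528} \approx 0.14049$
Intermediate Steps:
$q{\left(r,y \right)} = 4$ ($q{\left(r,y \right)} = 3 + 1 = 4$)
$l{\left(S \right)} = \left(-12 + S\right) \left(4 + S\right)$ ($l{\left(S \right)} = \left(S + 4\right) \left(S - 12\right) = \left(4 + S\right) \left(-12 + S\right) = \left(-12 + S\right) \left(4 + S\right)$)
$o{\left(u,T \right)} = \left(8 + T + u\right)^{2}$ ($o{\left(u,T \right)} = \left(8 + \left(T + u\right)\right)^{2} = \left(8 + T + u\right)^{2}$)
$\frac{117878}{o{\left(347,l{\left(-21 \right)} \right)}} = \frac{117878}{\left(8 - \left(-120 - 441\right) + 347\right)^{2}} = \frac{117878}{\left(8 + \left(-48 + 441 + 168\right) + 347\right)^{2}} = \frac{117878}{\left(8 + 561 + 347\right)^{2}} = \frac{117878}{916^{2}} = \frac{117878}{839056} = 117878 \cdot \frac{1}{839056} = \frac{58939}{419528}$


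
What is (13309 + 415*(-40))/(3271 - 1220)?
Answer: -3291/2051 ≈ -1.6046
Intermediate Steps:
(13309 + 415*(-40))/(3271 - 1220) = (13309 - 16600)/2051 = -3291*1/2051 = -3291/2051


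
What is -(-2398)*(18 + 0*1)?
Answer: 43164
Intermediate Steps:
-(-2398)*(18 + 0*1) = -(-2398)*(18 + 0) = -(-2398)*18 = -218*(-198) = 43164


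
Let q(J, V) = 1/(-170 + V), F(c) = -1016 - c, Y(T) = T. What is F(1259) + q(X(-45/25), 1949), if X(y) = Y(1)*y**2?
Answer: -4047224/1779 ≈ -2275.0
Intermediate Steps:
X(y) = y**2 (X(y) = 1*y**2 = y**2)
F(1259) + q(X(-45/25), 1949) = (-1016 - 1*1259) + 1/(-170 + 1949) = (-1016 - 1259) + 1/1779 = -2275 + 1/1779 = -4047224/1779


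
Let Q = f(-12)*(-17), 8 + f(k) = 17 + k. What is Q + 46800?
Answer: 46851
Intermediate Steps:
f(k) = 9 + k (f(k) = -8 + (17 + k) = 9 + k)
Q = 51 (Q = (9 - 12)*(-17) = -3*(-17) = 51)
Q + 46800 = 51 + 46800 = 46851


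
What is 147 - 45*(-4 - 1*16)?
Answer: 1047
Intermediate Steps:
147 - 45*(-4 - 1*16) = 147 - 45*(-4 - 16) = 147 - 45*(-20) = 147 + 900 = 1047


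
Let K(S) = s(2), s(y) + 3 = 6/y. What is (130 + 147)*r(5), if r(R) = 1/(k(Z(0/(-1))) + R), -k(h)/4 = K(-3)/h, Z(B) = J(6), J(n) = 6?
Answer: 277/5 ≈ 55.400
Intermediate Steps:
Z(B) = 6
s(y) = -3 + 6/y
K(S) = 0 (K(S) = -3 + 6/2 = -3 + 6*(½) = -3 + 3 = 0)
k(h) = 0 (k(h) = -0/h = -4*0 = 0)
r(R) = 1/R (r(R) = 1/(0 + R) = 1/R)
(130 + 147)*r(5) = (130 + 147)/5 = 277*(⅕) = 277/5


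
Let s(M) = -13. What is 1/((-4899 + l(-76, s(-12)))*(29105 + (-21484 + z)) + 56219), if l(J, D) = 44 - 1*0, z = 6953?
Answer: -1/70700551 ≈ -1.4144e-8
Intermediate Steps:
l(J, D) = 44 (l(J, D) = 44 + 0 = 44)
1/((-4899 + l(-76, s(-12)))*(29105 + (-21484 + z)) + 56219) = 1/((-4899 + 44)*(29105 + (-21484 + 6953)) + 56219) = 1/(-4855*(29105 - 14531) + 56219) = 1/(-4855*14574 + 56219) = 1/(-70756770 + 56219) = 1/(-70700551) = -1/70700551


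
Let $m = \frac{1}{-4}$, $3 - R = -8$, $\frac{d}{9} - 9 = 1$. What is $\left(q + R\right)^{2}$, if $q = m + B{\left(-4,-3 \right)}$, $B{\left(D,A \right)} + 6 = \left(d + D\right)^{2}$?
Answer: $\frac{876337609}{16} \approx 5.4771 \cdot 10^{7}$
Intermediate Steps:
$d = 90$ ($d = 81 + 9 \cdot 1 = 81 + 9 = 90$)
$R = 11$ ($R = 3 - -8 = 3 + 8 = 11$)
$m = - \frac{1}{4} \approx -0.25$
$B{\left(D,A \right)} = -6 + \left(90 + D\right)^{2}$
$q = \frac{29559}{4}$ ($q = - \frac{1}{4} - \left(6 - \left(90 - 4\right)^{2}\right) = - \frac{1}{4} - \left(6 - 86^{2}\right) = - \frac{1}{4} + \left(-6 + 7396\right) = - \frac{1}{4} + 7390 = \frac{29559}{4} \approx 7389.8$)
$\left(q + R\right)^{2} = \left(\frac{29559}{4} + 11\right)^{2} = \left(\frac{29603}{4}\right)^{2} = \frac{876337609}{16}$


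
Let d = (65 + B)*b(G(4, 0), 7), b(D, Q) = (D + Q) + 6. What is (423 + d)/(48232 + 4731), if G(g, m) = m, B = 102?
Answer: 2594/52963 ≈ 0.048978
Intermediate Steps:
b(D, Q) = 6 + D + Q
d = 2171 (d = (65 + 102)*(6 + 0 + 7) = 167*13 = 2171)
(423 + d)/(48232 + 4731) = (423 + 2171)/(48232 + 4731) = 2594/52963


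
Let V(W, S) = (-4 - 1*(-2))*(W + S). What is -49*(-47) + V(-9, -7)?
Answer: 2335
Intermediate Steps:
V(W, S) = -2*S - 2*W (V(W, S) = (-4 + 2)*(S + W) = -2*(S + W) = -2*S - 2*W)
-49*(-47) + V(-9, -7) = -49*(-47) + (-2*(-7) - 2*(-9)) = 2303 + (14 + 18) = 2303 + 32 = 2335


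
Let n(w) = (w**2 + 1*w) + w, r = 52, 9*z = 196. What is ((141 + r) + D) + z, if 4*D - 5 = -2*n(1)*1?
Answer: 7723/36 ≈ 214.53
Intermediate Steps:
z = 196/9 (z = (1/9)*196 = 196/9 ≈ 21.778)
n(w) = w**2 + 2*w (n(w) = (w**2 + w) + w = (w + w**2) + w = w**2 + 2*w)
D = -1/4 (D = 5/4 + (-2*(2 + 1)*1)/4 = 5/4 + (-2*3*1)/4 = 5/4 + (-6*1)/4 = 5/4 + (1/4)*(-6) = 5/4 - 3/2 = -1/4 ≈ -0.25000)
((141 + r) + D) + z = ((141 + 52) - 1/4) + 196/9 = (193 - 1/4) + 196/9 = 771/4 + 196/9 = 7723/36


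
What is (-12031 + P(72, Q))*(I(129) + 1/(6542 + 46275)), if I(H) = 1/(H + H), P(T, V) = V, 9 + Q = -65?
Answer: -214157625/4542262 ≈ -47.148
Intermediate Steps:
Q = -74 (Q = -9 - 65 = -74)
I(H) = 1/(2*H)
(-12031 + P(72, Q))*(I(129) + 1/(6542 + 46275)) = (-12031 - 74)*((½)/129 + 1/(6542 + 46275)) = -12105*((½)*(1/129) + 1/52817) = -12105*(1/258 + 1/52817) = -12105*53075/13626786 = -214157625/4542262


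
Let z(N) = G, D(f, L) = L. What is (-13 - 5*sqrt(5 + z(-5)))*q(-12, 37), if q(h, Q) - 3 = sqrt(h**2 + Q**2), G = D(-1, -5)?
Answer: -39 - 13*sqrt(1513) ≈ -544.67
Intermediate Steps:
G = -5
q(h, Q) = 3 + sqrt(Q**2 + h**2) (q(h, Q) = 3 + sqrt(h**2 + Q**2) = 3 + sqrt(Q**2 + h**2))
z(N) = -5
(-13 - 5*sqrt(5 + z(-5)))*q(-12, 37) = (-13 - 5*sqrt(5 - 5))*(3 + sqrt(37**2 + (-12)**2)) = (-13 - 5*sqrt(0))*(3 + sqrt(1369 + 144)) = (-13 - 5*0)*(3 + sqrt(1513)) = (-13 + 0)*(3 + sqrt(1513)) = -13*(3 + sqrt(1513)) = -39 - 13*sqrt(1513)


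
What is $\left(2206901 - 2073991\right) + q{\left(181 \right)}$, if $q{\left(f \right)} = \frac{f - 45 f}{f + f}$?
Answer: $132888$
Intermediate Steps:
$q{\left(f \right)} = -22$ ($q{\left(f \right)} = \frac{\left(-44\right) f}{2 f} = - 44 f \frac{1}{2 f} = -22$)
$\left(2206901 - 2073991\right) + q{\left(181 \right)} = \left(2206901 - 2073991\right) - 22 = 132910 - 22 = 132888$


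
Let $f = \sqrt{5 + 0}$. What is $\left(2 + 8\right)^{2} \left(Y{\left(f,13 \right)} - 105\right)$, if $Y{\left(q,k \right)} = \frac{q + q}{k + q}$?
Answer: $- \frac{430750}{41} + \frac{650 \sqrt{5}}{41} \approx -10471.0$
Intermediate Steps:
$f = \sqrt{5} \approx 2.2361$
$Y{\left(q,k \right)} = \frac{2 q}{k + q}$
$\left(2 + 8\right)^{2} \left(Y{\left(f,13 \right)} - 105\right) = \left(2 + 8\right)^{2} \left(\frac{2 \sqrt{5}}{13 + \sqrt{5}} - 105\right) = 10^{2} \left(-105 + \frac{2 \sqrt{5}}{13 + \sqrt{5}}\right) = 100 \left(-105 + \frac{2 \sqrt{5}}{13 + \sqrt{5}}\right) = -10500 + \frac{200 \sqrt{5}}{13 + \sqrt{5}}$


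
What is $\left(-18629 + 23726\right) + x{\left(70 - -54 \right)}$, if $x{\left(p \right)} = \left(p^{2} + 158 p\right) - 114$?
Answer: $39951$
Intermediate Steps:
$x{\left(p \right)} = -114 + p^{2} + 158 p$
$\left(-18629 + 23726\right) + x{\left(70 - -54 \right)} = \left(-18629 + 23726\right) + \left(-114 + \left(70 - -54\right)^{2} + 158 \left(70 - -54\right)\right) = 5097 + \left(-114 + \left(70 + 54\right)^{2} + 158 \left(70 + 54\right)\right) = 5097 + \left(-114 + 124^{2} + 158 \cdot 124\right) = 5097 + \left(-114 + 15376 + 19592\right) = 5097 + 34854 = 39951$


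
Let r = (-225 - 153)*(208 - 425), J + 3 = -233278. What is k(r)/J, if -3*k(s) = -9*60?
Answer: -180/233281 ≈ -0.00077160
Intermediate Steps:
J = -233281 (J = -3 - 233278 = -233281)
r = 82026 (r = -378*(-217) = 82026)
k(s) = 180 (k(s) = -(-3)*60 = -⅓*(-540) = 180)
k(r)/J = 180/(-233281) = 180*(-1/233281) = -180/233281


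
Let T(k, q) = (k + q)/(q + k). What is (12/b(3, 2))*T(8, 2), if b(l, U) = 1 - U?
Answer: -12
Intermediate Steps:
T(k, q) = 1 (T(k, q) = (k + q)/(k + q) = 1)
(12/b(3, 2))*T(8, 2) = (12/(1 - 1*2))*1 = (12/(1 - 2))*1 = (12/(-1))*1 = (12*(-1))*1 = -12*1 = -12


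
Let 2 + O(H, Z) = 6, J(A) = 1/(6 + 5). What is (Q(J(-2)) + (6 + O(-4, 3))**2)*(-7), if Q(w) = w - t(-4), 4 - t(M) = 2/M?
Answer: -14721/22 ≈ -669.14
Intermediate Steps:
J(A) = 1/11
O(H, Z) = 4 (O(H, Z) = -2 + 6 = 4)
t(M) = 4 - 2/M
Q(w) = -9/2 + w (Q(w) = w - (4 - 2/(-4)) = w - (4 - 2*(-1/4)) = w - (4 + 1/2) = w - 1*9/2 = w - 9/2 = -9/2 + w)
(Q(J(-2)) + (6 + O(-4, 3))**2)*(-7) = ((-9/2 + 1/11) + (6 + 4)**2)*(-7) = (-97/22 + 10**2)*(-7) = (-97/22 + 100)*(-7) = (2103/22)*(-7) = -14721/22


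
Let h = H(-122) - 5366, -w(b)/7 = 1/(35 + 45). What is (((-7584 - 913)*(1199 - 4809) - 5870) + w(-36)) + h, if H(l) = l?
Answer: 2453024953/80 ≈ 3.0663e+7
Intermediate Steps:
w(b) = -7/80 (w(b) = -7/(35 + 45) = -7/80)
h = -5488 (h = -122 - 5366 = -5488)
(((-7584 - 913)*(1199 - 4809) - 5870) + w(-36)) + h = (((-7584 - 913)*(1199 - 4809) - 5870) - 7/80) - 5488 = ((-8497*(-3610) - 5870) - 7/80) - 5488 = ((30674170 - 5870) - 7/80) - 5488 = (30668300 - 7/80) - 5488 = 2453463993/80 - 5488 = 2453024953/80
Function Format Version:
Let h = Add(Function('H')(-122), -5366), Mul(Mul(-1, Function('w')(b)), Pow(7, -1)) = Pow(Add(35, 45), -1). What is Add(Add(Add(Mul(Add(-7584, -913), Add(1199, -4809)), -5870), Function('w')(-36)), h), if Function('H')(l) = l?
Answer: Rational(2453024953, 80) ≈ 3.0663e+7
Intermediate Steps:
Function('w')(b) = Rational(-7, 80) (Function('w')(b) = Mul(-7, Pow(Add(35, 45), -1)) = Mul(-7, Pow(80, -1)) = Mul(-7, Rational(1, 80)) = Rational(-7, 80))
h = -5488 (h = Add(-122, -5366) = -5488)
Add(Add(Add(Mul(Add(-7584, -913), Add(1199, -4809)), -5870), Function('w')(-36)), h) = Add(Add(Add(Mul(Add(-7584, -913), Add(1199, -4809)), -5870), Rational(-7, 80)), -5488) = Add(Add(Add(Mul(-8497, -3610), -5870), Rational(-7, 80)), -5488) = Add(Add(Add(30674170, -5870), Rational(-7, 80)), -5488) = Add(Add(30668300, Rational(-7, 80)), -5488) = Add(Rational(2453463993, 80), -5488) = Rational(2453024953, 80)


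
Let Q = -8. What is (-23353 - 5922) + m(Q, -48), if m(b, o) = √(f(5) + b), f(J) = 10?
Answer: -29275 + √2 ≈ -29274.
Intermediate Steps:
m(b, o) = √(10 + b)
(-23353 - 5922) + m(Q, -48) = (-23353 - 5922) + √(10 - 8) = -29275 + √2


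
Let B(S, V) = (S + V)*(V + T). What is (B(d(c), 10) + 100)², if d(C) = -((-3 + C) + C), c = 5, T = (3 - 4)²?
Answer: 17689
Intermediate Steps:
T = 1 (T = (-1)² = 1)
d(C) = 3 - 2*C (d(C) = -(-3 + 2*C) = 3 - 2*C)
B(S, V) = (1 + V)*(S + V) (B(S, V) = (S + V)*(V + 1) = (S + V)*(1 + V) = (1 + V)*(S + V))
(B(d(c), 10) + 100)² = (((3 - 2*5) + 10 + 10² + (3 - 2*5)*10) + 100)² = (((3 - 10) + 10 + 100 + (3 - 10)*10) + 100)² = ((-7 + 10 + 100 - 7*10) + 100)² = ((-7 + 10 + 100 - 70) + 100)² = (33 + 100)² = 133² = 17689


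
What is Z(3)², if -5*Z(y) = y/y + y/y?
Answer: 4/25 ≈ 0.16000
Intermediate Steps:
Z(y) = -⅖ (Z(y) = -(y/y + y/y)/5 = -(1 + 1)/5 = -⅕*2 = -⅖)
Z(3)² = (-⅖)² = 4/25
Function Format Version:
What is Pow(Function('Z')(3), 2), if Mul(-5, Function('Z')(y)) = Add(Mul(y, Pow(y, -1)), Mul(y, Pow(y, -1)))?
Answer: Rational(4, 25) ≈ 0.16000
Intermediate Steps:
Function('Z')(y) = Rational(-2, 5) (Function('Z')(y) = Mul(Rational(-1, 5), Add(Mul(y, Pow(y, -1)), Mul(y, Pow(y, -1)))) = Mul(Rational(-1, 5), Add(1, 1)) = Mul(Rational(-1, 5), 2) = Rational(-2, 5))
Pow(Function('Z')(3), 2) = Pow(Rational(-2, 5), 2) = Rational(4, 25)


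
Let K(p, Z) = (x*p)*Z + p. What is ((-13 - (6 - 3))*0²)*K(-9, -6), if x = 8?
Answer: 0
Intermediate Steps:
K(p, Z) = p + 8*Z*p (K(p, Z) = (8*p)*Z + p = 8*Z*p + p = p + 8*Z*p)
((-13 - (6 - 3))*0²)*K(-9, -6) = ((-13 - (6 - 3))*0²)*(-9*(1 + 8*(-6))) = ((-13 - 3)*0)*(-9*(1 - 48)) = ((-13 - 1*3)*0)*(-9*(-47)) = ((-13 - 3)*0)*423 = -16*0*423 = 0*423 = 0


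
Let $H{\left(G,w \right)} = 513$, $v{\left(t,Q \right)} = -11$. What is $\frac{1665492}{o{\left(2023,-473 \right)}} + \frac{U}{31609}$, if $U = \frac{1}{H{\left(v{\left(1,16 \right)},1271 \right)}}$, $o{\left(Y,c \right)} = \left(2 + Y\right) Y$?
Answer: $\frac{111138483073}{273364904925} \approx 0.40656$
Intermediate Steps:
$o{\left(Y,c \right)} = Y \left(2 + Y\right)$
$U = \frac{1}{513} \approx 0.0019493$
$\frac{1665492}{o{\left(2023,-473 \right)}} + \frac{U}{31609} = \frac{1665492}{2023 \left(2 + 2023\right)} + \frac{1}{513 \cdot 31609} = \frac{1665492}{2023 \cdot 2025} + \frac{1}{513} \cdot \frac{1}{31609} = \frac{1665492}{4096575} + \frac{1}{16215417} = 1665492 \cdot \frac{1}{4096575} + \frac{1}{16215417} = \frac{555164}{1365525} + \frac{1}{16215417} = \frac{111138483073}{273364904925}$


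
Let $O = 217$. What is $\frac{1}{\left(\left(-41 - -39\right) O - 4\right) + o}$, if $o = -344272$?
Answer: $- \frac{1}{344710} \approx -2.901 \cdot 10^{-6}$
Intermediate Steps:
$\frac{1}{\left(\left(-41 - -39\right) O - 4\right) + o} = \frac{1}{\left(\left(-41 - -39\right) 217 - 4\right) - 344272} = \frac{1}{\left(\left(-41 + 39\right) 217 - 4\right) - 344272} = \frac{1}{\left(\left(-2\right) 217 - 4\right) - 344272} = \frac{1}{\left(-434 - 4\right) - 344272} = \frac{1}{-438 - 344272} = \frac{1}{-344710} = - \frac{1}{344710}$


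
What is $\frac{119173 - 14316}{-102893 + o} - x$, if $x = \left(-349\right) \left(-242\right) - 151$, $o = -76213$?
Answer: $- \frac{15099994399}{179106} \approx -84308.0$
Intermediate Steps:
$x = 84307$ ($x = 84458 - 151 = 84307$)
$\frac{119173 - 14316}{-102893 + o} - x = \frac{119173 - 14316}{-102893 - 76213} - 84307 = \frac{104857}{-179106} - 84307 = 104857 \left(- \frac{1}{179106}\right) - 84307 = - \frac{104857}{179106} - 84307 = - \frac{15099994399}{179106}$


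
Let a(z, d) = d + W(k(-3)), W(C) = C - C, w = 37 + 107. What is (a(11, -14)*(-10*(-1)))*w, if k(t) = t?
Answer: -20160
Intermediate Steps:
w = 144
W(C) = 0
a(z, d) = d (a(z, d) = d + 0 = d)
(a(11, -14)*(-10*(-1)))*w = -(-140)*(-1)*144 = -14*10*144 = -140*144 = -20160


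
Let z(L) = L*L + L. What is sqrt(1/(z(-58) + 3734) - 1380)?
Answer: I*sqrt(1068671890)/880 ≈ 37.148*I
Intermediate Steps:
z(L) = L + L**2 (z(L) = L**2 + L = L + L**2)
sqrt(1/(z(-58) + 3734) - 1380) = sqrt(1/(-58*(1 - 58) + 3734) - 1380) = sqrt(1/(-58*(-57) + 3734) - 1380) = sqrt(1/(3306 + 3734) - 1380) = sqrt(1/7040 - 1380) = sqrt(-9715199/7040) = I*sqrt(1068671890)/880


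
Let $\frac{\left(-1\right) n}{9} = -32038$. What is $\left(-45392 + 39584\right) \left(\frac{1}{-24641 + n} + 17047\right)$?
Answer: $- \frac{26108765985984}{263701} \approx -9.9009 \cdot 10^{7}$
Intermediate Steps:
$n = 288342$ ($n = \left(-9\right) \left(-32038\right) = 288342$)
$\left(-45392 + 39584\right) \left(\frac{1}{-24641 + n} + 17047\right) = \left(-45392 + 39584\right) \left(\frac{1}{-24641 + 288342} + 17047\right) = - 5808 \left(\frac{1}{263701} + 17047\right) = \left(-5808\right) \frac{4495310948}{263701} = - \frac{26108765985984}{263701}$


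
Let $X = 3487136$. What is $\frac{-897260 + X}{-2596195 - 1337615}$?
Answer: $- \frac{143882}{218545} \approx -0.65836$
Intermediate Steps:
$\frac{-897260 + X}{-2596195 - 1337615} = \frac{-897260 + 3487136}{-2596195 - 1337615} = \frac{2589876}{-3933810} = 2589876 \left(- \frac{1}{3933810}\right) = - \frac{143882}{218545}$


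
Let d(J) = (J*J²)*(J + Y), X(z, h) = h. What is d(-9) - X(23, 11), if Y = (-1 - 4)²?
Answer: -11675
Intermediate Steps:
Y = 25 (Y = (-5)² = 25)
d(J) = J³*(25 + J) (d(J) = (J*J²)*(J + 25) = J³*(25 + J))
d(-9) - X(23, 11) = (-9)³*(25 - 9) - 1*11 = -729*16 - 11 = -11664 - 11 = -11675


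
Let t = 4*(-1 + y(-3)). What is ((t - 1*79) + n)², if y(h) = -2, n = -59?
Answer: 22500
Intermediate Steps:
t = -12 (t = 4*(-1 - 2) = 4*(-3) = -12)
((t - 1*79) + n)² = ((-12 - 1*79) - 59)² = ((-12 - 79) - 59)² = (-91 - 59)² = (-150)² = 22500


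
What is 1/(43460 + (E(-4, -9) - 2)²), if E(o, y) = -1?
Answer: 1/43469 ≈ 2.3005e-5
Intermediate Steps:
1/(43460 + (E(-4, -9) - 2)²) = 1/(43460 + (-1 - 2)²) = 1/(43460 + (-3)²) = 1/(43460 + 9) = 1/43469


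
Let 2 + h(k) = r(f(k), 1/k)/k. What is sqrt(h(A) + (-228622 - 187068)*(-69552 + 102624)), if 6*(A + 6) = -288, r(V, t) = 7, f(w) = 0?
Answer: I*sqrt(4454254697010)/18 ≈ 1.1725e+5*I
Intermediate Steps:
A = -54 (A = -6 + (1/6)*(-288) = -6 - 48 = -54)
h(k) = -2 + 7/k
sqrt(h(A) + (-228622 - 187068)*(-69552 + 102624)) = sqrt((-2 + 7/(-54)) + (-228622 - 187068)*(-69552 + 102624)) = sqrt((-2 + 7*(-1/54)) - 415690*33072) = sqrt((-2 - 7/54) - 13747699680) = sqrt(-115/54 - 13747699680) = sqrt(-742375782835/54) = I*sqrt(4454254697010)/18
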